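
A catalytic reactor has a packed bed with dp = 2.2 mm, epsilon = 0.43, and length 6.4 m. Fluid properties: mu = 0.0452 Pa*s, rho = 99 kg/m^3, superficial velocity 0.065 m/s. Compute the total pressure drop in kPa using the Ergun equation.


dp = 2.2 mm = 0.0022 m
Viscous term = 150*0.0452*0.065*(1-0.43)^2 / (0.0022^2*0.43^3) = 372085
Inertial term = 1.75*99*0.065^2*(1-0.43) / (0.0022*0.43^3) = 2385.32
dP/L = 372085 + 2385.32 = 374470 Pa/m
dP = 374470 * 6.4 / 1000 = 2397 kPa

2397 kPa


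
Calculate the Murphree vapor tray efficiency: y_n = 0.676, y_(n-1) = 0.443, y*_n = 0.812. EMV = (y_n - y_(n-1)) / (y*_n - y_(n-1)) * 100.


Murphree vapor efficiency: EMV = (y_n - y_(n-1)) / (y*_n - y_(n-1)) * 100
EMV = (0.676 - 0.443) / (0.812 - 0.443) * 100 = 0.233 / 0.369 * 100 = 63.14

63.14 %


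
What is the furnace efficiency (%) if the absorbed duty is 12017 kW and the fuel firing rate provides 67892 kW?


Furnace efficiency = Q_absorbed / Q_fuel * 100
= 12017 / 67892 * 100 = 17.70

17.70 %


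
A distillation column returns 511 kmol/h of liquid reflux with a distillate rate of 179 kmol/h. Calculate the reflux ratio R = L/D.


Reflux ratio definition: R = L / D (liquid returned / distillate withdrawn)
L = 511 kmol/h, D = 179 kmol/h
R = 511 / 179 = 2.855

2.855


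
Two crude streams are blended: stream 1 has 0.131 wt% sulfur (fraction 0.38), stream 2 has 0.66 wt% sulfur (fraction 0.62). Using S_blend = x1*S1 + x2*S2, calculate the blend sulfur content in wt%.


Linear sulfur blending: S_blend = x1*S1 + x2*S2
Contribution 1: 0.38 * 0.131 = 0.04978 wt%
Contribution 2: 0.62 * 0.66 = 0.4092 wt%
S_blend = 0.04978 + 0.4092 = 0.45898

0.45898 wt%


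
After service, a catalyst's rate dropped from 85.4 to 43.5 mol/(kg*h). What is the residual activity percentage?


Activity (%) = (rate_used / rate_fresh) * 100
rate_used = 43.5, rate_fresh = 85.4
= (43.5 / 85.4) * 100
= 0.5094 * 100 = 50.94

50.94 %


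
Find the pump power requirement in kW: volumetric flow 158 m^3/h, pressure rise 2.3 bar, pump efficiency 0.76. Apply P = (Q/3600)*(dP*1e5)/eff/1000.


Q = 158 / 3600 = 0.0438889 m^3/s
P = 0.0438889 * (2.3 * 1e5) / 0.76 / 1000 = 13.28

13.28 kW


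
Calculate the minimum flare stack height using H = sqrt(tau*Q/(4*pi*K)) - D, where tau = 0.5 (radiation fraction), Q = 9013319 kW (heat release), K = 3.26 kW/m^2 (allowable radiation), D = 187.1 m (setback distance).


tau*Q/(4*pi*K) = 0.5 * 9013319 / (4 * pi * 3.26) = 110009
sqrt(110009) = 331.676
H = 331.676 - 187.1 = 144.6

144.6 m


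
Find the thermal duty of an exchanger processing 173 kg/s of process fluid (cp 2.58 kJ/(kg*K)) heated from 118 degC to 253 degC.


Q = m_dot * cp * delta_T
delta_T = 253 - 118 = 135 K
Q = 173 * 2.58 * 135
= 446.34 * 135
= 60255.9 kW

60255.9 kW


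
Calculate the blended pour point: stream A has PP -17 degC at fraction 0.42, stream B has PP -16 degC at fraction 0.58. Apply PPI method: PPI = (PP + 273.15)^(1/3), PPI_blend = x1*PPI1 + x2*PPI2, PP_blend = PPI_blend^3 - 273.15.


PPI_1 = (-17 + 273.15)^(1/3) = 6.350844
PPI_2 = (-16 + 273.15)^(1/3) = 6.359098
PPI_blend = 0.42 * 6.350844 + 0.58 * 6.359098 = 6.355631
PP_blend = 6.355631^3 - 273.15 = 256.7296 - 273.15 = -16.42

-16.42 degC


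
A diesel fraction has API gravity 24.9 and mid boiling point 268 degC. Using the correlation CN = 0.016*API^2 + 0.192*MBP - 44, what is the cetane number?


CN = 0.016 * 24.9^2 + 0.192 * 268 - 44
CN = 9.92016 + 51.456 - 44 = 17.37616

17.37616


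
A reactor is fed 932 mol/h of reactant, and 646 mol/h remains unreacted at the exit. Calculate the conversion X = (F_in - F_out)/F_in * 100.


X = (F_in - F_out) / F_in * 100
Moles reacted = 932 - 646 = 286
X = 286 / 932 * 100
= 0.3069 * 100
= 30.69 %

30.69 %


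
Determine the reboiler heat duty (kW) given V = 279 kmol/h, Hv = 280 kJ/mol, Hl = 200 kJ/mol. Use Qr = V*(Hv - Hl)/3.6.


Qr = 279 * (280 - 200) / 3.6 = 279 * 80 / 3.6 = 6200

6200 kW


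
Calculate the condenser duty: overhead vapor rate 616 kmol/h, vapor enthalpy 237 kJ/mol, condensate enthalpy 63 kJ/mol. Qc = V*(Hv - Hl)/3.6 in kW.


Qc = 616 * (237 - 63) / 3.6 = 616 * 174 / 3.6 = 29770

29770 kW


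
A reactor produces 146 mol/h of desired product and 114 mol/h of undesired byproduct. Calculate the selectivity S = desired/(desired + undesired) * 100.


Selectivity = desired / (desired + undesired) * 100
Total products = 146 + 114 = 260 mol/h
S = 146 / 260 * 100
= 0.5615 * 100
= 56.15 %

56.15 %


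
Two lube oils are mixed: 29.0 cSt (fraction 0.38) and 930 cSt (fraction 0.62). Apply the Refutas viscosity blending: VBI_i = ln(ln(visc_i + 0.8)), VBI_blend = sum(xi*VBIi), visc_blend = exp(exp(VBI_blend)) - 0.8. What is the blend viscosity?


Refutas method: VBN_i = 14.534*ln(ln(visc_i + 0.8)) + 10.975, blended linearly by mass fraction; since VBN is linear in VBI_i = ln(ln(visc_i + 0.8)) and the fractions sum to 1, blend VBI directly: visc = exp(exp(VBI_blend)) - 0.8
VBI_1 = ln(ln(29.0 + 0.8)) = 1.22216
VBI_2 = ln(ln(930 + 0.8)) = 1.92221
VBI_blend = 0.38 * 1.22216 + 0.62 * 1.92221 = 1.65619
visc_blend = exp(exp(1.65619)) - 0.8 = 187.7

187.7 cSt


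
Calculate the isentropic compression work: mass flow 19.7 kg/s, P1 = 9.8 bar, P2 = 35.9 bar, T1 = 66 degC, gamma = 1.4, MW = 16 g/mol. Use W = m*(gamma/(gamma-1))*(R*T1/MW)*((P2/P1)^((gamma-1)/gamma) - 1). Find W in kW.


Isentropic work: W = m*(gamma/(gamma-1))*(R*T1/MW)*((P2/P1)^((gamma-1)/gamma) - 1)
T1 = 66 + 273.15 = 339.15 K
Pressure ratio = 35.9 / 9.8 = 3.66327
Exponent = (1.4 - 1)/1.4 = 0.285714
(P2/P1)^exp - 1 = 3.66327^0.285714 - 1 = 0.449123
W = 19.7 * 1.4 / 0.4 * 8.314 * 339.15 / 16 * 0.449123 = 5457

5457 kW


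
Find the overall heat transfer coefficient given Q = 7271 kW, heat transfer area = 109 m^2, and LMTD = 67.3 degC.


From Q = U*A*LMTD, U = Q / (A * LMTD)
U = 7271 / (109 * 67.3) = 7271 / 7335.7 = 0.9912

0.9912 kW/(m^2*K)


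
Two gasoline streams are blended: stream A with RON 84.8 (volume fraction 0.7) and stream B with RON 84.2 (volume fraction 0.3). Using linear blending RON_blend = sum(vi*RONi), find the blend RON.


Linear blending: RON_blend = sum(vi * RONi)
Contribution 1: 0.7 * 84.8 = 59.36
Contribution 2: 0.3 * 84.2 = 25.26
RON_blend = 59.36 + 25.26 = 84.62

84.62


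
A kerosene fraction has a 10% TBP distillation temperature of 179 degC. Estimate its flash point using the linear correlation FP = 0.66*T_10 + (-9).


FP = 0.66 * 179 + (-9) = 109.14

109.14 degC


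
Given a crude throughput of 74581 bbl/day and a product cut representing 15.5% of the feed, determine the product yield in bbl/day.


Crude throughput = 74581 bbl/day
Fraction yield = 15.5%
yield = throughput * fraction / 100
yield = 74581 * 15.5 / 100 = 11560.055

11560.055 bbl/day


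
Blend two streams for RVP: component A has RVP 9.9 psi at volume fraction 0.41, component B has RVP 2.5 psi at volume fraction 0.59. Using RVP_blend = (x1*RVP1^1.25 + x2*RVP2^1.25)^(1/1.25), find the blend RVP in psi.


Chevron index: RVP_blend = (sum xi*RVPi^1.25)^(1/1.25)
RVP^1.25 terms: 0.41 * 9.9^1.25 + 0.59 * 2.5^1.25 = 9.05464
RVP_blend = 9.05464^(1/1.25) = 5.828

5.828 psi


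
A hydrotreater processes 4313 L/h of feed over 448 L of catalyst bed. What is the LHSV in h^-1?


LHSV = volumetric feed rate / catalyst volume
= 4313 L/h / 448 L
= 9.627 h^-1

9.627 h^-1


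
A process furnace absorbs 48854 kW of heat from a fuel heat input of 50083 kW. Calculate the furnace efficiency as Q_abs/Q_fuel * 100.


Furnace efficiency = Q_absorbed / Q_fuel * 100
= 48854 / 50083 * 100 = 97.55

97.55 %


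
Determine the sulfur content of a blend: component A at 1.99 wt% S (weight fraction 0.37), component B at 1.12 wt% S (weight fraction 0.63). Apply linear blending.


Linear sulfur blending: S_blend = x1*S1 + x2*S2
Contribution 1: 0.37 * 1.99 = 0.7363 wt%
Contribution 2: 0.63 * 1.12 = 0.7056 wt%
S_blend = 0.7363 + 0.7056 = 1.4419

1.4419 wt%


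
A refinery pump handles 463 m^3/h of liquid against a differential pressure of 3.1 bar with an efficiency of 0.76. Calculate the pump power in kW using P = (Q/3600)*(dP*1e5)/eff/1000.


Q = 463 / 3600 = 0.128611 m^3/s
P = 0.128611 * (3.1 * 1e5) / 0.76 / 1000 = 52.46

52.46 kW


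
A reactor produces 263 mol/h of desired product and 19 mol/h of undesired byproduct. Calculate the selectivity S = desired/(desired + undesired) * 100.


Selectivity = desired / (desired + undesired) * 100
Total products = 263 + 19 = 282 mol/h
S = 263 / 282 * 100
= 0.9326 * 100
= 93.26 %

93.26 %


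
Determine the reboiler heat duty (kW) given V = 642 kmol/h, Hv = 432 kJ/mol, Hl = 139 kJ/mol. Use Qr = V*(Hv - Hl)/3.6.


Qr = 642 * (432 - 139) / 3.6 = 642 * 293 / 3.6 = 52250

52250 kW


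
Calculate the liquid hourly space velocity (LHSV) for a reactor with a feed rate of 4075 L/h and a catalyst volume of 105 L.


LHSV = volumetric feed rate / catalyst volume
= 4075 L/h / 105 L
= 38.81 h^-1

38.81 h^-1


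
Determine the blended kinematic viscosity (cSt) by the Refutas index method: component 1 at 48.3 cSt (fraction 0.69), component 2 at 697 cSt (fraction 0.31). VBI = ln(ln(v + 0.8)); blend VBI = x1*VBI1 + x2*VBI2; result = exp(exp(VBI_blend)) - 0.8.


Refutas method: VBN_i = 14.534*ln(ln(visc_i + 0.8)) + 10.975, blended linearly by mass fraction; since VBN is linear in VBI_i = ln(ln(visc_i + 0.8)) and the fractions sum to 1, blend VBI directly: visc = exp(exp(VBI_blend)) - 0.8
VBI_1 = ln(ln(48.3 + 0.8)) = 1.3594
VBI_2 = ln(ln(697 + 0.8)) = 1.87915
VBI_blend = 0.69 * 1.3594 + 0.31 * 1.87915 = 1.52052
visc_blend = exp(exp(1.52052)) - 0.8 = 96.19

96.19 cSt


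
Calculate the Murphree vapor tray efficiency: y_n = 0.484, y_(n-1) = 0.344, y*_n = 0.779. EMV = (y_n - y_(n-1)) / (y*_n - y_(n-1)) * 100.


Murphree vapor efficiency: EMV = (y_n - y_(n-1)) / (y*_n - y_(n-1)) * 100
EMV = (0.484 - 0.344) / (0.779 - 0.344) * 100 = 0.14 / 0.435 * 100 = 32.18

32.18 %


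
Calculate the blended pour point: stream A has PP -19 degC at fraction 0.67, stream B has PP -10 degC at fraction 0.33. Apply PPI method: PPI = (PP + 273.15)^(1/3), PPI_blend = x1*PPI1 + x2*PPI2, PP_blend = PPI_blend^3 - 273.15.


PPI_1 = (-19 + 273.15)^(1/3) = 6.334272
PPI_2 = (-10 + 273.15)^(1/3) = 6.408176
PPI_blend = 0.67 * 6.334272 + 0.33 * 6.408176 = 6.35866
PP_blend = 6.35866^3 - 273.15 = 257.0969 - 273.15 = -16.05

-16.05 degC


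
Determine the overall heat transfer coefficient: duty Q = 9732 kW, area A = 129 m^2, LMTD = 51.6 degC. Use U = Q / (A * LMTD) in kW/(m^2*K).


From Q = U*A*LMTD, U = Q / (A * LMTD)
U = 9732 / (129 * 51.6) = 9732 / 6656.4 = 1.462

1.462 kW/(m^2*K)


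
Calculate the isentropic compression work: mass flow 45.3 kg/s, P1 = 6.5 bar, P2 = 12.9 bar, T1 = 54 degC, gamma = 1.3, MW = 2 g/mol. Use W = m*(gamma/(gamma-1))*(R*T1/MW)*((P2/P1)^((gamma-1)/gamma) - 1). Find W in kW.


Isentropic work: W = m*(gamma/(gamma-1))*(R*T1/MW)*((P2/P1)^((gamma-1)/gamma) - 1)
T1 = 54 + 273.15 = 327.15 K
Pressure ratio = 12.9 / 6.5 = 1.98462
Exponent = (1.3 - 1)/1.3 = 0.230769
(P2/P1)^exp - 1 = 1.98462^0.230769 - 1 = 0.171372
W = 45.3 * 1.3 / 0.3 * 8.314 * 327.15 / 2 * 0.171372 = 45750

45750 kW


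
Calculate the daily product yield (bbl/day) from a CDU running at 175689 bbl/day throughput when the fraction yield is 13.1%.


Crude throughput = 175689 bbl/day
Fraction yield = 13.1%
yield = throughput * fraction / 100
yield = 175689 * 13.1 / 100 = 23015.259

23015.259 bbl/day


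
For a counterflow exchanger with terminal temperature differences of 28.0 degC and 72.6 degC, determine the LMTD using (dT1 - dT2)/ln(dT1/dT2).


LMTD = (dT1 - dT2) / ln(dT1/dT2)
= (28.0 - 72.6) / ln(28.0 / 72.6) = -44.6 / -0.95276 = 46.81

46.81 degC


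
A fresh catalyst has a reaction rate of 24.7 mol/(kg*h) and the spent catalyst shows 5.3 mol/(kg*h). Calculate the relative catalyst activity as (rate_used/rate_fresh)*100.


Activity (%) = (rate_used / rate_fresh) * 100
rate_used = 5.3, rate_fresh = 24.7
= (5.3 / 24.7) * 100
= 0.2146 * 100 = 21.46

21.46 %


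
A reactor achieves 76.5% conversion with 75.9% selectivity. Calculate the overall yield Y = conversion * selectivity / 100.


Overall yield = conversion (%) * selectivity (%) / 100
Conversion = 76.5%, Selectivity = 75.9%
Y = 76.5 * 75.9 / 100
= 58.0635 %

58.0635 %


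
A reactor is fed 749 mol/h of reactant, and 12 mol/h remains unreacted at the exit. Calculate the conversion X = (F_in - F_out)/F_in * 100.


X = (F_in - F_out) / F_in * 100
Moles reacted = 749 - 12 = 737
X = 737 / 749 * 100
= 0.9840 * 100
= 98.40 %

98.40 %


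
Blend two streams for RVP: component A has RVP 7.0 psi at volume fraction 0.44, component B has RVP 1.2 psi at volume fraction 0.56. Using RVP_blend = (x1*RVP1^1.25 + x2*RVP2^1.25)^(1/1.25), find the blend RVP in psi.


Chevron index: RVP_blend = (sum xi*RVPi^1.25)^(1/1.25)
RVP^1.25 terms: 0.44 * 7.0^1.25 + 0.56 * 1.2^1.25 = 5.71319
RVP_blend = 5.71319^(1/1.25) = 4.032

4.032 psi


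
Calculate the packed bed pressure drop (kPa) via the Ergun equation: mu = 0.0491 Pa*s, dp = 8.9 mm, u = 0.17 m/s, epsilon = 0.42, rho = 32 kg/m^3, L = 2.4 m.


dp = 8.9 mm = 0.0089 m
Viscous term = 150*0.0491*0.17*(1-0.42)^2 / (0.0089^2*0.42^3) = 71771.1
Inertial term = 1.75*32*0.17^2*(1-0.42) / (0.0089*0.42^3) = 1423.56
dP/L = 71771.1 + 1423.56 = 73194.7 Pa/m
dP = 73194.7 * 2.4 / 1000 = 175.7 kPa

175.7 kPa


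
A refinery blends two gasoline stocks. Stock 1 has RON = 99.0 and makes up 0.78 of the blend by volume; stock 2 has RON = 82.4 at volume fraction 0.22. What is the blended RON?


Linear blending: RON_blend = sum(vi * RONi)
Contribution 1: 0.78 * 99.0 = 77.22
Contribution 2: 0.22 * 82.4 = 18.128
RON_blend = 77.22 + 18.128 = 95.348

95.348


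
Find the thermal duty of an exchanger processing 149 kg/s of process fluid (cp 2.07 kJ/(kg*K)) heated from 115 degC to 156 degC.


Q = m_dot * cp * delta_T
delta_T = 156 - 115 = 41 K
Q = 149 * 2.07 * 41
= 308.43 * 41
= 12645.63 kW

12645.63 kW


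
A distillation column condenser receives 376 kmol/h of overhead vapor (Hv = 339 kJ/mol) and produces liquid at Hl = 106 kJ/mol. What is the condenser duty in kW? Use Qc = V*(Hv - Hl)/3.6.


Qc = 376 * (339 - 106) / 3.6 = 376 * 233 / 3.6 = 24340

24340 kW


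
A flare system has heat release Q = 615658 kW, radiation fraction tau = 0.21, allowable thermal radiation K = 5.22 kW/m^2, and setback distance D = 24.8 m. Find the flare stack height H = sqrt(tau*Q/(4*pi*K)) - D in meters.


tau*Q/(4*pi*K) = 0.21 * 615658 / (4 * pi * 5.22) = 1970.96
sqrt(1970.96) = 44.3955
H = 44.3955 - 24.8 = 19.60

19.60 m


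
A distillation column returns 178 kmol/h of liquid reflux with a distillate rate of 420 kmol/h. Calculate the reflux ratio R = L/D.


Reflux ratio definition: R = L / D (liquid returned / distillate withdrawn)
L = 178 kmol/h, D = 420 kmol/h
R = 178 / 420 = 0.4238

0.4238


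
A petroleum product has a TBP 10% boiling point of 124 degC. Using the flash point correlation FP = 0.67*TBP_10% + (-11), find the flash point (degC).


FP = 0.67 * 124 + (-11) = 72.08

72.08 degC


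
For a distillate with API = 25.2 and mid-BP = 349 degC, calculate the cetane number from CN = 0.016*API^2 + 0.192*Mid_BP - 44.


CN = 0.016 * 25.2^2 + 0.192 * 349 - 44
CN = 10.16064 + 67.008 - 44 = 33.16864

33.16864


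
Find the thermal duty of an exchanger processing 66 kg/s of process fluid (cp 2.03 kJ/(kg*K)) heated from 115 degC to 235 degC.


Q = m_dot * cp * delta_T
delta_T = 235 - 115 = 120 K
Q = 66 * 2.03 * 120
= 133.98 * 120
= 16077.6 kW

16077.6 kW


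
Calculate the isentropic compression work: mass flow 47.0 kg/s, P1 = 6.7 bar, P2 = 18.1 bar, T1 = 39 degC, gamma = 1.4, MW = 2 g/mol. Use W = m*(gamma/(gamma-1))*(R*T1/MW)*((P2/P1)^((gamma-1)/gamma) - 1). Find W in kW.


Isentropic work: W = m*(gamma/(gamma-1))*(R*T1/MW)*((P2/P1)^((gamma-1)/gamma) - 1)
T1 = 39 + 273.15 = 312.15 K
Pressure ratio = 18.1 / 6.7 = 2.70149
Exponent = (1.4 - 1)/1.4 = 0.285714
(P2/P1)^exp - 1 = 2.70149^0.285714 - 1 = 0.328358
W = 47.0 * 1.4 / 0.4 * 8.314 * 312.15 / 2 * 0.328358 = 70090

70090 kW


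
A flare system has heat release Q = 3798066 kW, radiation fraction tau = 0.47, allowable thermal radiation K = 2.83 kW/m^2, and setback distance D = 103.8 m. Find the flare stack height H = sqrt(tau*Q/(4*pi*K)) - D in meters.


tau*Q/(4*pi*K) = 0.47 * 3798066 / (4 * pi * 2.83) = 50195.4
sqrt(50195.4) = 224.043
H = 224.043 - 103.8 = 120.2

120.2 m


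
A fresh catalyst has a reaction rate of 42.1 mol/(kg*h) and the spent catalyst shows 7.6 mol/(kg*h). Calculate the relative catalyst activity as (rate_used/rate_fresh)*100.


Activity (%) = (rate_used / rate_fresh) * 100
rate_used = 7.6, rate_fresh = 42.1
= (7.6 / 42.1) * 100
= 0.1805 * 100 = 18.05

18.05 %


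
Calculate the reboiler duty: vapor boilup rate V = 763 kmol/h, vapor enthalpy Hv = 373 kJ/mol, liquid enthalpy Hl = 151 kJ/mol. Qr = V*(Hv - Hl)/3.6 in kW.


Qr = 763 * (373 - 151) / 3.6 = 763 * 222 / 3.6 = 47050

47050 kW


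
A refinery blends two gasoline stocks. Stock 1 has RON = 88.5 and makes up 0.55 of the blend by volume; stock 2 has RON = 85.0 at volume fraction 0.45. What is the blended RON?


Linear blending: RON_blend = sum(vi * RONi)
Contribution 1: 0.55 * 88.5 = 48.675
Contribution 2: 0.45 * 85.0 = 38.25
RON_blend = 48.675 + 38.25 = 86.925

86.925


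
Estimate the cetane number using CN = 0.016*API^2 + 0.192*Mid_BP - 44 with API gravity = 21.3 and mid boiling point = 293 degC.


CN = 0.016 * 21.3^2 + 0.192 * 293 - 44
CN = 7.25904 + 56.256 - 44 = 19.51504

19.51504


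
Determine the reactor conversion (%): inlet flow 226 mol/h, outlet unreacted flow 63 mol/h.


X = (F_in - F_out) / F_in * 100
Moles reacted = 226 - 63 = 163
X = 163 / 226 * 100
= 0.7212 * 100
= 72.12 %

72.12 %


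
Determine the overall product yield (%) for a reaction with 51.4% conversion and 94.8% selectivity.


Overall yield = conversion (%) * selectivity (%) / 100
Conversion = 51.4%, Selectivity = 94.8%
Y = 51.4 * 94.8 / 100
= 48.7272 %

48.7272 %


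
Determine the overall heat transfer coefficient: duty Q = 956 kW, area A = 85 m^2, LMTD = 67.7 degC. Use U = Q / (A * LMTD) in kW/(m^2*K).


From Q = U*A*LMTD, U = Q / (A * LMTD)
U = 956 / (85 * 67.7) = 956 / 5754.5 = 0.1661

0.1661 kW/(m^2*K)


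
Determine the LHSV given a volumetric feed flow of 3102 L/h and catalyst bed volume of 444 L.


LHSV = volumetric feed rate / catalyst volume
= 3102 L/h / 444 L
= 6.986 h^-1

6.986 h^-1


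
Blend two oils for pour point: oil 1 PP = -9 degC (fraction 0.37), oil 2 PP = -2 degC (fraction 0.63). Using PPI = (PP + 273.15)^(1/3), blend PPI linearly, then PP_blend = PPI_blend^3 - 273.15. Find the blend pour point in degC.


PPI_1 = (-9 + 273.15)^(1/3) = 6.416283
PPI_2 = (-2 + 273.15)^(1/3) = 6.472467
PPI_blend = 0.37 * 6.416283 + 0.63 * 6.472467 = 6.451679
PP_blend = 6.451679^3 - 273.15 = 268.5457 - 273.15 = -4.6

-4.6 degC


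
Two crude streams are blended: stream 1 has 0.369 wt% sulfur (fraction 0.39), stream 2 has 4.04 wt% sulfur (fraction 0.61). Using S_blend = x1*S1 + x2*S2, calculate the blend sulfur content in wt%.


Linear sulfur blending: S_blend = x1*S1 + x2*S2
Contribution 1: 0.39 * 0.369 = 0.14391 wt%
Contribution 2: 0.61 * 4.04 = 2.4644 wt%
S_blend = 0.14391 + 2.4644 = 2.60831

2.60831 wt%


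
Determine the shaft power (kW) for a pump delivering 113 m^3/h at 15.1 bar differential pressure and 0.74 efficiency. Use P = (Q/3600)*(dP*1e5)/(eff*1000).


Q = 113 / 3600 = 0.0313889 m^3/s
P = 0.0313889 * (15.1 * 1e5) / 0.74 / 1000 = 64.05

64.05 kW


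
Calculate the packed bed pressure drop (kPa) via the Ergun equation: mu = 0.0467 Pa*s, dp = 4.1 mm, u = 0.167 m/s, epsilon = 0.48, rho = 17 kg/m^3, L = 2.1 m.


dp = 4.1 mm = 0.0041 m
Viscous term = 150*0.0467*0.167*(1-0.48)^2 / (0.0041^2*0.48^3) = 170153
Inertial term = 1.75*17*0.167^2*(1-0.48) / (0.0041*0.48^3) = 951.515
dP/L = 170153 + 951.515 = 171105 Pa/m
dP = 171105 * 2.1 / 1000 = 359.3 kPa

359.3 kPa


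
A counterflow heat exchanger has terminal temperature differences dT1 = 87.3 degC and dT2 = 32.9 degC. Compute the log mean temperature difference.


LMTD = (dT1 - dT2) / ln(dT1/dT2)
= (87.3 - 32.9) / ln(87.3 / 32.9) = 54.4 / 0.975878 = 55.74

55.74 degC


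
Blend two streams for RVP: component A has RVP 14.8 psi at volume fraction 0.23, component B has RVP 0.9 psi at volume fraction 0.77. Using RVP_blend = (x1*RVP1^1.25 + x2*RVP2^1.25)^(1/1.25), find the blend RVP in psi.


Chevron index: RVP_blend = (sum xi*RVPi^1.25)^(1/1.25)
RVP^1.25 terms: 0.23 * 14.8^1.25 + 0.77 * 0.9^1.25 = 7.35158
RVP_blend = 7.35158^(1/1.25) = 4.933

4.933 psi


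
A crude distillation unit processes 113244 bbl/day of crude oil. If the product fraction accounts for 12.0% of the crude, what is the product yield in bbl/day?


Crude throughput = 113244 bbl/day
Fraction yield = 12.0%
yield = throughput * fraction / 100
yield = 113244 * 12.0 / 100 = 13589.28

13589.28 bbl/day


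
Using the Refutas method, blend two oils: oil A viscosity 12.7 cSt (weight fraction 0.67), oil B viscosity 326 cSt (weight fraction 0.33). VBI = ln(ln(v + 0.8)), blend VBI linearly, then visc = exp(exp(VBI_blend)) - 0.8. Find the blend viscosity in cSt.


Refutas method: VBN_i = 14.534*ln(ln(visc_i + 0.8)) + 10.975, blended linearly by mass fraction; since VBN is linear in VBI_i = ln(ln(visc_i + 0.8)) and the fractions sum to 1, blend VBI directly: visc = exp(exp(VBI_blend)) - 0.8
VBI_1 = ln(ln(12.7 + 0.8)) = 0.956545
VBI_2 = ln(ln(326 + 0.8)) = 1.75602
VBI_blend = 0.67 * 0.956545 + 0.33 * 1.75602 = 1.22037
visc_blend = exp(exp(1.22037)) - 0.8 = 28.82

28.82 cSt


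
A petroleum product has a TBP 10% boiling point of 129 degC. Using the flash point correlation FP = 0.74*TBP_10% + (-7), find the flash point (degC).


FP = 0.74 * 129 + (-7) = 88.46

88.46 degC


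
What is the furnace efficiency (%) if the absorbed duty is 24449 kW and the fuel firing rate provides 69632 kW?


Furnace efficiency = Q_absorbed / Q_fuel * 100
= 24449 / 69632 * 100 = 35.11

35.11 %


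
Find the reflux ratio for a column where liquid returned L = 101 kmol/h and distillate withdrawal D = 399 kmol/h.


Reflux ratio definition: R = L / D (liquid returned / distillate withdrawn)
L = 101 kmol/h, D = 399 kmol/h
R = 101 / 399 = 0.2531

0.2531


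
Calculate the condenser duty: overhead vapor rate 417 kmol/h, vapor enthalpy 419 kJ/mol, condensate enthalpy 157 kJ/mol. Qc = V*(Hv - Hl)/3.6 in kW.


Qc = 417 * (419 - 157) / 3.6 = 417 * 262 / 3.6 = 30350

30350 kW


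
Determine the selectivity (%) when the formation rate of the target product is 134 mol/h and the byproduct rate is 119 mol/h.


Selectivity = desired / (desired + undesired) * 100
Total products = 134 + 119 = 253 mol/h
S = 134 / 253 * 100
= 0.5296 * 100
= 52.96 %

52.96 %


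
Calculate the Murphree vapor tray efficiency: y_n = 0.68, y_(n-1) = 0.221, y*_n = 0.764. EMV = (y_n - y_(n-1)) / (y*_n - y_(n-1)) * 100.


Murphree vapor efficiency: EMV = (y_n - y_(n-1)) / (y*_n - y_(n-1)) * 100
EMV = (0.68 - 0.221) / (0.764 - 0.221) * 100 = 0.459 / 0.543 * 100 = 84.53

84.53 %


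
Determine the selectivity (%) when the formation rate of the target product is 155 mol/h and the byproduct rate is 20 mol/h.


Selectivity = desired / (desired + undesired) * 100
Total products = 155 + 20 = 175 mol/h
S = 155 / 175 * 100
= 0.8857 * 100
= 88.57 %

88.57 %


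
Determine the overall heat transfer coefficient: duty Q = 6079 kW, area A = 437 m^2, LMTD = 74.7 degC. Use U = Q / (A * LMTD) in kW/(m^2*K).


From Q = U*A*LMTD, U = Q / (A * LMTD)
U = 6079 / (437 * 74.7) = 6079 / 32643.9 = 0.1862

0.1862 kW/(m^2*K)


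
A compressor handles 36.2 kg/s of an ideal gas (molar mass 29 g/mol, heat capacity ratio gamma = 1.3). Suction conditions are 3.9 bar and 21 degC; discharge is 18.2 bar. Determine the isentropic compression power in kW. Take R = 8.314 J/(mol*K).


Isentropic work: W = m*(gamma/(gamma-1))*(R*T1/MW)*((P2/P1)^((gamma-1)/gamma) - 1)
T1 = 21 + 273.15 = 294.15 K
Pressure ratio = 18.2 / 3.9 = 4.66667
Exponent = (1.3 - 1)/1.3 = 0.230769
(P2/P1)^exp - 1 = 4.66667^0.230769 - 1 = 0.426876
W = 36.2 * 1.3 / 0.3 * 8.314 * 294.15 / 29 * 0.426876 = 5647

5647 kW


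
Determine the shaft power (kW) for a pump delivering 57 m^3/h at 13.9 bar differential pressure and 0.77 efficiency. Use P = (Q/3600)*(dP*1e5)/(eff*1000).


Q = 57 / 3600 = 0.0158333 m^3/s
P = 0.0158333 * (13.9 * 1e5) / 0.77 / 1000 = 28.58

28.58 kW


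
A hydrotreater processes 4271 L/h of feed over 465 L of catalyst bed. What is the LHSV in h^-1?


LHSV = volumetric feed rate / catalyst volume
= 4271 L/h / 465 L
= 9.185 h^-1

9.185 h^-1


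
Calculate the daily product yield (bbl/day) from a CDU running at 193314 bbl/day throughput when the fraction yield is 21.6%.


Crude throughput = 193314 bbl/day
Fraction yield = 21.6%
yield = throughput * fraction / 100
yield = 193314 * 21.6 / 100 = 41755.824

41755.824 bbl/day


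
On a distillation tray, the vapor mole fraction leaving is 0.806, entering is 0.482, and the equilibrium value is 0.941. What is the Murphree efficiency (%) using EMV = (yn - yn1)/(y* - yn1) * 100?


Murphree vapor efficiency: EMV = (y_n - y_(n-1)) / (y*_n - y_(n-1)) * 100
EMV = (0.806 - 0.482) / (0.941 - 0.482) * 100 = 0.324 / 0.459 * 100 = 70.59

70.59 %


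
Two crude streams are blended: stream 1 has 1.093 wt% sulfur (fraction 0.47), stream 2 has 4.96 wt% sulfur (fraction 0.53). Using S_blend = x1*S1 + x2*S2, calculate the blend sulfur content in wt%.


Linear sulfur blending: S_blend = x1*S1 + x2*S2
Contribution 1: 0.47 * 1.093 = 0.51371 wt%
Contribution 2: 0.53 * 4.96 = 2.6288 wt%
S_blend = 0.51371 + 2.6288 = 3.14251

3.14251 wt%


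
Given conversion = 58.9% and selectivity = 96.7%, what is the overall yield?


Overall yield = conversion (%) * selectivity (%) / 100
Conversion = 58.9%, Selectivity = 96.7%
Y = 58.9 * 96.7 / 100
= 56.9563 %

56.9563 %


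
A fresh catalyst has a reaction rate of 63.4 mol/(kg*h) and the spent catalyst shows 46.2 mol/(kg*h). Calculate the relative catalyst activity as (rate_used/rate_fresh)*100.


Activity (%) = (rate_used / rate_fresh) * 100
rate_used = 46.2, rate_fresh = 63.4
= (46.2 / 63.4) * 100
= 0.7287 * 100 = 72.87

72.87 %


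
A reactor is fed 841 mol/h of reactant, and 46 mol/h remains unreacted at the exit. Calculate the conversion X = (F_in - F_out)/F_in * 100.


X = (F_in - F_out) / F_in * 100
Moles reacted = 841 - 46 = 795
X = 795 / 841 * 100
= 0.9453 * 100
= 94.53 %

94.53 %


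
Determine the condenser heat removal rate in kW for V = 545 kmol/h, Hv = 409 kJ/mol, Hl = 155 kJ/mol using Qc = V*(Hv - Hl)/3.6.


Qc = 545 * (409 - 155) / 3.6 = 545 * 254 / 3.6 = 38450

38450 kW


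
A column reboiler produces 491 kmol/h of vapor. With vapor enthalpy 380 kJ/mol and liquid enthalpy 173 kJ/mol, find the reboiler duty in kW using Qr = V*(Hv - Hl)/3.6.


Qr = 491 * (380 - 173) / 3.6 = 491 * 207 / 3.6 = 28230

28230 kW


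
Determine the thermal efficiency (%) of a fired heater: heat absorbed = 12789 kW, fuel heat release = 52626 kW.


Furnace efficiency = Q_absorbed / Q_fuel * 100
= 12789 / 52626 * 100 = 24.30

24.30 %


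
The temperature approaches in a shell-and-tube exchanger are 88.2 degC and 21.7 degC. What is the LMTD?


LMTD = (dT1 - dT2) / ln(dT1/dT2)
= (88.2 - 21.7) / ln(88.2 / 21.7) = 66.5 / 1.40229 = 47.42

47.42 degC


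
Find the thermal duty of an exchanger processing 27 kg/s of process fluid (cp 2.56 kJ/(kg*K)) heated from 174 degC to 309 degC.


Q = m_dot * cp * delta_T
delta_T = 309 - 174 = 135 K
Q = 27 * 2.56 * 135
= 69.12 * 135
= 9331.2 kW

9331.2 kW


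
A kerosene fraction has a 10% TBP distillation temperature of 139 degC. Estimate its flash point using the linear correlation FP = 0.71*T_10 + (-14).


FP = 0.71 * 139 + (-14) = 84.69

84.69 degC


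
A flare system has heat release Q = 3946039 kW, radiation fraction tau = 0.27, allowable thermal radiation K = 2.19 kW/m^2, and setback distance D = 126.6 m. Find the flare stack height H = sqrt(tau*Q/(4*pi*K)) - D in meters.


tau*Q/(4*pi*K) = 0.27 * 3946039 / (4 * pi * 2.19) = 38714.3
sqrt(38714.3) = 196.759
H = 196.759 - 126.6 = 70.16

70.16 m


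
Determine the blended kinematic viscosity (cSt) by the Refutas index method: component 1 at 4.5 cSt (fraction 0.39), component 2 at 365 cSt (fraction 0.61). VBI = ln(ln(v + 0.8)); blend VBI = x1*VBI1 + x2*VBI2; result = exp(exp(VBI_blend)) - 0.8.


Refutas method: VBN_i = 14.534*ln(ln(visc_i + 0.8)) + 10.975, blended linearly by mass fraction; since VBN is linear in VBI_i = ln(ln(visc_i + 0.8)) and the fractions sum to 1, blend VBI directly: visc = exp(exp(VBI_blend)) - 0.8
VBI_1 = ln(ln(4.5 + 0.8)) = 0.51145
VBI_2 = ln(ln(365 + 0.8)) = 1.77531
VBI_blend = 0.39 * 0.51145 + 0.61 * 1.77531 = 1.2824
visc_blend = exp(exp(1.2824)) - 0.8 = 35.99

35.99 cSt


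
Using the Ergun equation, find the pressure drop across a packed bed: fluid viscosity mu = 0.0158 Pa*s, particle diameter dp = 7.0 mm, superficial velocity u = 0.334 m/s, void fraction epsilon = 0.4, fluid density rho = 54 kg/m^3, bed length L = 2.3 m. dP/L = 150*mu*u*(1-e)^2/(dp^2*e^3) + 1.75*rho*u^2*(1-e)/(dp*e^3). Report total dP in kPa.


dp = 7.0 mm = 0.007 m
Viscous term = 150*0.0158*0.334*(1-0.4)^2 / (0.007^2*0.4^3) = 90870.2
Inertial term = 1.75*54*0.334^2*(1-0.4) / (0.007*0.4^3) = 14118.8
dP/L = 90870.2 + 14118.8 = 104989 Pa/m
dP = 104989 * 2.3 / 1000 = 241.5 kPa

241.5 kPa


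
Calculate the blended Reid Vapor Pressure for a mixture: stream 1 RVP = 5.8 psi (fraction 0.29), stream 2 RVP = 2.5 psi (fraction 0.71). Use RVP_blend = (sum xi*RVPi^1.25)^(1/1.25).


Chevron index: RVP_blend = (sum xi*RVPi^1.25)^(1/1.25)
RVP^1.25 terms: 0.29 * 5.8^1.25 + 0.71 * 2.5^1.25 = 4.8422
RVP_blend = 4.8422^(1/1.25) = 3.532

3.532 psi


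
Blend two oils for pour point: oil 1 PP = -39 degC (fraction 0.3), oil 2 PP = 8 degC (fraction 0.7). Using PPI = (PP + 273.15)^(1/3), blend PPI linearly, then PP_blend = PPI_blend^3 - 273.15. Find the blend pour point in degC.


PPI_1 = (-39 + 273.15)^(1/3) = 6.163557
PPI_2 = (8 + 273.15)^(1/3) = 6.551077
PPI_blend = 0.3 * 6.163557 + 0.7 * 6.551077 = 6.434821
PP_blend = 6.434821^3 - 273.15 = 266.4461 - 273.15 = -6.7

-6.7 degC


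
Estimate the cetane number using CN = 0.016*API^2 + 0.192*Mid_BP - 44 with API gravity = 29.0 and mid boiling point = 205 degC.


CN = 0.016 * 29.0^2 + 0.192 * 205 - 44
CN = 13.456 + 39.36 - 44 = 8.816

8.816


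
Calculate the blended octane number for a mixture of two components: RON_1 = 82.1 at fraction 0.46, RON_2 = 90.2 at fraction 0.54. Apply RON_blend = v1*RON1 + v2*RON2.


Linear blending: RON_blend = sum(vi * RONi)
Contribution 1: 0.46 * 82.1 = 37.766
Contribution 2: 0.54 * 90.2 = 48.708
RON_blend = 37.766 + 48.708 = 86.474

86.474


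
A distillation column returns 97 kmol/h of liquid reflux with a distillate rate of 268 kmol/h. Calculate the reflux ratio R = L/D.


Reflux ratio definition: R = L / D (liquid returned / distillate withdrawn)
L = 97 kmol/h, D = 268 kmol/h
R = 97 / 268 = 0.3619

0.3619


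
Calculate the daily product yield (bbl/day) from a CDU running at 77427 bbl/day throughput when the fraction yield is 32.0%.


Crude throughput = 77427 bbl/day
Fraction yield = 32.0%
yield = throughput * fraction / 100
yield = 77427 * 32.0 / 100 = 24776.64

24776.64 bbl/day


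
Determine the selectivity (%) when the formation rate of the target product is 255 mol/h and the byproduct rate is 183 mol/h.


Selectivity = desired / (desired + undesired) * 100
Total products = 255 + 183 = 438 mol/h
S = 255 / 438 * 100
= 0.5822 * 100
= 58.22 %

58.22 %


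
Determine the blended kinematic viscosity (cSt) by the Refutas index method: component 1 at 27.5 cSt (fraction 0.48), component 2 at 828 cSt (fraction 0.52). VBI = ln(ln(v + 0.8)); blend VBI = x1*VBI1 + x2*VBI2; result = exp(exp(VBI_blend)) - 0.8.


Refutas method: VBN_i = 14.534*ln(ln(visc_i + 0.8)) + 10.975, blended linearly by mass fraction; since VBN is linear in VBI_i = ln(ln(visc_i + 0.8)) and the fractions sum to 1, blend VBI directly: visc = exp(exp(VBI_blend)) - 0.8
VBI_1 = ln(ln(27.5 + 0.8)) = 1.20683
VBI_2 = ln(ln(828 + 0.8)) = 1.90509
VBI_blend = 0.48 * 1.20683 + 0.52 * 1.90509 = 1.56993
visc_blend = exp(exp(1.56993)) - 0.8 = 121.5

121.5 cSt


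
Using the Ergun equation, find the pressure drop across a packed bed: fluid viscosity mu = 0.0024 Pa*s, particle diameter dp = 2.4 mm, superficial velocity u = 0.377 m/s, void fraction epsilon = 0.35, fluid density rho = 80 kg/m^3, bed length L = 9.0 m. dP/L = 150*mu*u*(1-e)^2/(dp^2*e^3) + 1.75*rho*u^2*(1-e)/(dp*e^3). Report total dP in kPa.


dp = 2.4 mm = 0.0024 m
Viscous term = 150*0.0024*0.377*(1-0.35)^2 / (0.0024^2*0.35^3) = 232190
Inertial term = 1.75*80*0.377^2*(1-0.35) / (0.0024*0.35^3) = 125692
dP/L = 232190 + 125692 = 357882 Pa/m
dP = 357882 * 9.0 / 1000 = 3221 kPa

3221 kPa


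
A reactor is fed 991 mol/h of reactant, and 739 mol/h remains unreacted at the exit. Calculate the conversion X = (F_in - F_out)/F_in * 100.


X = (F_in - F_out) / F_in * 100
Moles reacted = 991 - 739 = 252
X = 252 / 991 * 100
= 0.2543 * 100
= 25.43 %

25.43 %


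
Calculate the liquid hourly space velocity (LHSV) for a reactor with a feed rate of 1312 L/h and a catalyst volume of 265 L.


LHSV = volumetric feed rate / catalyst volume
= 1312 L/h / 265 L
= 4.951 h^-1

4.951 h^-1


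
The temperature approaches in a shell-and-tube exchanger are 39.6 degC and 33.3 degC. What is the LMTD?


LMTD = (dT1 - dT2) / ln(dT1/dT2)
= (39.6 - 33.3) / ln(39.6 / 33.3) = 6.3 / 0.173272 = 36.36

36.36 degC


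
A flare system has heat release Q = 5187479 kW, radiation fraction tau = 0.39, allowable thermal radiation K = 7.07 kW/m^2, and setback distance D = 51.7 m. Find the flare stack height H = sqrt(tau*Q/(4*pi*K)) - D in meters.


tau*Q/(4*pi*K) = 0.39 * 5187479 / (4 * pi * 7.07) = 22771.5
sqrt(22771.5) = 150.902
H = 150.902 - 51.7 = 99.20

99.20 m


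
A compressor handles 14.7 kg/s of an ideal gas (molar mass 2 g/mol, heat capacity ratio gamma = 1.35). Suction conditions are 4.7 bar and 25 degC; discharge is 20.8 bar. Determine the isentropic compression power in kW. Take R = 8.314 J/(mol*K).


Isentropic work: W = m*(gamma/(gamma-1))*(R*T1/MW)*((P2/P1)^((gamma-1)/gamma) - 1)
T1 = 25 + 273.15 = 298.15 K
Pressure ratio = 20.8 / 4.7 = 4.42553
Exponent = (1.35 - 1)/1.35 = 0.259259
(P2/P1)^exp - 1 = 4.42553^0.259259 - 1 = 0.470525
W = 14.7 * 1.35 / 0.35 * 8.314 * 298.15 / 2 * 0.470525 = 33070

33070 kW


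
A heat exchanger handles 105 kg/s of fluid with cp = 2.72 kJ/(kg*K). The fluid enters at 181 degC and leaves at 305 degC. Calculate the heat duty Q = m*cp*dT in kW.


Q = m_dot * cp * delta_T
delta_T = 305 - 181 = 124 K
Q = 105 * 2.72 * 124
= 285.6 * 124
= 35414.4 kW

35414.4 kW


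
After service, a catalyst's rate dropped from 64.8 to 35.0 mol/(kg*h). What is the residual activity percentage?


Activity (%) = (rate_used / rate_fresh) * 100
rate_used = 35.0, rate_fresh = 64.8
= (35.0 / 64.8) * 100
= 0.5401 * 100 = 54.01

54.01 %


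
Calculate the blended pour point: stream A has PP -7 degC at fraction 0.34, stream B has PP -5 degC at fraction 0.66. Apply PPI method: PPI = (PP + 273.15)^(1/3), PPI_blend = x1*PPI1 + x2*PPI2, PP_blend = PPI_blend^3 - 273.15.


PPI_1 = (-7 + 273.15)^(1/3) = 6.432436
PPI_2 = (-5 + 273.15)^(1/3) = 6.448508
PPI_blend = 0.34 * 6.432436 + 0.66 * 6.448508 = 6.443044
PP_blend = 6.443044^3 - 273.15 = 267.4689 - 273.15 = -5.68

-5.68 degC


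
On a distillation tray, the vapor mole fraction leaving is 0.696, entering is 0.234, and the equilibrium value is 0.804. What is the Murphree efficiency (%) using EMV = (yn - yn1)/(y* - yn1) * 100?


Murphree vapor efficiency: EMV = (y_n - y_(n-1)) / (y*_n - y_(n-1)) * 100
EMV = (0.696 - 0.234) / (0.804 - 0.234) * 100 = 0.462 / 0.57 * 100 = 81.05

81.05 %


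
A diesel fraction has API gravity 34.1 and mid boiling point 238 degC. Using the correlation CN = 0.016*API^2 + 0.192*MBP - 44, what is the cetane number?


CN = 0.016 * 34.1^2 + 0.192 * 238 - 44
CN = 18.60496 + 45.696 - 44 = 20.30096

20.30096


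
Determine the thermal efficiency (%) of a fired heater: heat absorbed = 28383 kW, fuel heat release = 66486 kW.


Furnace efficiency = Q_absorbed / Q_fuel * 100
= 28383 / 66486 * 100 = 42.69

42.69 %


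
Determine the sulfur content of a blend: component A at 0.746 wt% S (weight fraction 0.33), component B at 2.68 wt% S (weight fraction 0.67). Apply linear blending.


Linear sulfur blending: S_blend = x1*S1 + x2*S2
Contribution 1: 0.33 * 0.746 = 0.24618 wt%
Contribution 2: 0.67 * 2.68 = 1.7956 wt%
S_blend = 0.24618 + 1.7956 = 2.04178

2.04178 wt%


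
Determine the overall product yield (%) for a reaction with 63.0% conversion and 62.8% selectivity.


Overall yield = conversion (%) * selectivity (%) / 100
Conversion = 63.0%, Selectivity = 62.8%
Y = 63.0 * 62.8 / 100
= 39.564 %

39.564 %


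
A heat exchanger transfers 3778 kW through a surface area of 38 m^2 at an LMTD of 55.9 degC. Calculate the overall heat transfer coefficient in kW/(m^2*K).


From Q = U*A*LMTD, U = Q / (A * LMTD)
U = 3778 / (38 * 55.9) = 3778 / 2124.2 = 1.779

1.779 kW/(m^2*K)


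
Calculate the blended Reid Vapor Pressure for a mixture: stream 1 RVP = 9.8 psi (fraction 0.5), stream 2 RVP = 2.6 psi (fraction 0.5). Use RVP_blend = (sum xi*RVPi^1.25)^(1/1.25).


Chevron index: RVP_blend = (sum xi*RVPi^1.25)^(1/1.25)
RVP^1.25 terms: 0.5 * 9.8^1.25 + 0.5 * 2.6^1.25 = 10.3204
RVP_blend = 10.3204^(1/1.25) = 6.471

6.471 psi


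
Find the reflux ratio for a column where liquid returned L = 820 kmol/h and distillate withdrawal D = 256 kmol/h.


Reflux ratio definition: R = L / D (liquid returned / distillate withdrawn)
L = 820 kmol/h, D = 256 kmol/h
R = 820 / 256 = 3.203

3.203


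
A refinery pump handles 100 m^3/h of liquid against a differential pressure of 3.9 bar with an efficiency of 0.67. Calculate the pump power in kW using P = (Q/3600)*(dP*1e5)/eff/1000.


Q = 100 / 3600 = 0.0277778 m^3/s
P = 0.0277778 * (3.9 * 1e5) / 0.67 / 1000 = 16.17

16.17 kW


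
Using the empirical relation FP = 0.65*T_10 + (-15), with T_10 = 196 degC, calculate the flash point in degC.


FP = 0.65 * 196 + (-15) = 112.4

112.4 degC


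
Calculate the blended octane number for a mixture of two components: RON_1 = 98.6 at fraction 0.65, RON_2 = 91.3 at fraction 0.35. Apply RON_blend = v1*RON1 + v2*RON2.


Linear blending: RON_blend = sum(vi * RONi)
Contribution 1: 0.65 * 98.6 = 64.09
Contribution 2: 0.35 * 91.3 = 31.955
RON_blend = 64.09 + 31.955 = 96.045

96.045


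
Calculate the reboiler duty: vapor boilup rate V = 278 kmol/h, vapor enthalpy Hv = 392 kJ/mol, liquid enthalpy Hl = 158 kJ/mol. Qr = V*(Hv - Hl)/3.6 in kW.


Qr = 278 * (392 - 158) / 3.6 = 278 * 234 / 3.6 = 18070

18070 kW


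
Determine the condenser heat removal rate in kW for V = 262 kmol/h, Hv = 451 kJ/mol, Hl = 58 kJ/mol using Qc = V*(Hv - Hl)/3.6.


Qc = 262 * (451 - 58) / 3.6 = 262 * 393 / 3.6 = 28600

28600 kW


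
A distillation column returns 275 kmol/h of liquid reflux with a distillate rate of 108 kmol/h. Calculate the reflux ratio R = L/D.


Reflux ratio definition: R = L / D (liquid returned / distillate withdrawn)
L = 275 kmol/h, D = 108 kmol/h
R = 275 / 108 = 2.546

2.546


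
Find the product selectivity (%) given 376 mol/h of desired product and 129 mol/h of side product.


Selectivity = desired / (desired + undesired) * 100
Total products = 376 + 129 = 505 mol/h
S = 376 / 505 * 100
= 0.7446 * 100
= 74.46 %

74.46 %


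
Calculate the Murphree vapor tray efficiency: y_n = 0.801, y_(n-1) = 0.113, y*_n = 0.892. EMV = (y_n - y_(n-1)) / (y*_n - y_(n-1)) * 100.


Murphree vapor efficiency: EMV = (y_n - y_(n-1)) / (y*_n - y_(n-1)) * 100
EMV = (0.801 - 0.113) / (0.892 - 0.113) * 100 = 0.688 / 0.779 * 100 = 88.32

88.32 %
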